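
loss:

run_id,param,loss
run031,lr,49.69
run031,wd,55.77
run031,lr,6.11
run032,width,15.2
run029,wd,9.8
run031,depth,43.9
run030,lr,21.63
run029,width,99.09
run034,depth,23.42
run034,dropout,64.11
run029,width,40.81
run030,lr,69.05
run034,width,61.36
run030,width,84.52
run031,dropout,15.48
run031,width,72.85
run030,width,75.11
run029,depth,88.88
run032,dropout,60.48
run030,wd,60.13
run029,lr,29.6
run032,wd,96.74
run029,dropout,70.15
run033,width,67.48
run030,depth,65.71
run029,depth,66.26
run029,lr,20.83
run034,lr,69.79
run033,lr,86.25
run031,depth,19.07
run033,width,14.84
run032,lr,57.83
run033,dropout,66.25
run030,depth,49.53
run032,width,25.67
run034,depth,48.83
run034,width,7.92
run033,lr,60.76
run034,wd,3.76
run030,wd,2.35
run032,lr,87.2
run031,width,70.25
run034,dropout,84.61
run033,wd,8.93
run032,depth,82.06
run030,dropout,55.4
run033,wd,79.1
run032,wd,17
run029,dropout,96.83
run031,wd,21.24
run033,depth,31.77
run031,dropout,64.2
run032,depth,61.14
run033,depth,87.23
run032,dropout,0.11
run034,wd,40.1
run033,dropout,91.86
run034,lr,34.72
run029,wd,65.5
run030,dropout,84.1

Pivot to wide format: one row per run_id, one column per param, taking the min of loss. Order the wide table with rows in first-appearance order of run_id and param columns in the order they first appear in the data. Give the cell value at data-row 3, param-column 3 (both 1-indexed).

With rows in first-appearance order of run_id, row 3 is run_id=run029. param columns in first-appearance order: lr, wd, width, depth, dropout; column 3 is width.
Long rows with run_id=run029, param=width: min(99.09, 40.81) = 40.81.

40.81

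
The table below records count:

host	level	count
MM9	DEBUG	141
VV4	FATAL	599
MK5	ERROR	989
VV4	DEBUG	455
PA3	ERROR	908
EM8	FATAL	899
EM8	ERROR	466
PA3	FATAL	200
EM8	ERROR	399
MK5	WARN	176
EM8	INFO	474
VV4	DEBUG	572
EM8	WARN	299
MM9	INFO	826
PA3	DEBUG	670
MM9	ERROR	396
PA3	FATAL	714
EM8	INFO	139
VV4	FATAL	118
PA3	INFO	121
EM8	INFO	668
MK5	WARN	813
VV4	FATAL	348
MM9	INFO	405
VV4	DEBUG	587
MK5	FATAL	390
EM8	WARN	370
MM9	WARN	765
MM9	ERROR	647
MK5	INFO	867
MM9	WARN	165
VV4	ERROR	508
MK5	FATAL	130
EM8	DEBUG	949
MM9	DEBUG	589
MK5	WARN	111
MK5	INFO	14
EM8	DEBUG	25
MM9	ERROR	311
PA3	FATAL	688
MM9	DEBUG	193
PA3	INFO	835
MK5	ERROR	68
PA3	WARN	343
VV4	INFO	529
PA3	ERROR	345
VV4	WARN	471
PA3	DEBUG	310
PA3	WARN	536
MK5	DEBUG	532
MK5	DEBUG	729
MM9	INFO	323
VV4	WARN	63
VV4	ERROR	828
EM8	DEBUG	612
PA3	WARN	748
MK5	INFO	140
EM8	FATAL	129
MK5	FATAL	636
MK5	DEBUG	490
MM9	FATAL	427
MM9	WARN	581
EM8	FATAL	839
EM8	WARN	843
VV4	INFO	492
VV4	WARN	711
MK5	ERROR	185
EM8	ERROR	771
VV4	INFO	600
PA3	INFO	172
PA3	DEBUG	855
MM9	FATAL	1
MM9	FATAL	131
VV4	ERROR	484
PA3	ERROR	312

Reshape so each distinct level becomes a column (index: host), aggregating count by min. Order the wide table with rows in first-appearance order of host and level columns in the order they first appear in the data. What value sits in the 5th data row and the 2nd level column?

With rows in first-appearance order of host, row 5 is host=EM8. level columns in first-appearance order: DEBUG, FATAL, ERROR, WARN, INFO; column 2 is FATAL.
Long rows with host=EM8, level=FATAL: min(899, 129, 839) = 129.

129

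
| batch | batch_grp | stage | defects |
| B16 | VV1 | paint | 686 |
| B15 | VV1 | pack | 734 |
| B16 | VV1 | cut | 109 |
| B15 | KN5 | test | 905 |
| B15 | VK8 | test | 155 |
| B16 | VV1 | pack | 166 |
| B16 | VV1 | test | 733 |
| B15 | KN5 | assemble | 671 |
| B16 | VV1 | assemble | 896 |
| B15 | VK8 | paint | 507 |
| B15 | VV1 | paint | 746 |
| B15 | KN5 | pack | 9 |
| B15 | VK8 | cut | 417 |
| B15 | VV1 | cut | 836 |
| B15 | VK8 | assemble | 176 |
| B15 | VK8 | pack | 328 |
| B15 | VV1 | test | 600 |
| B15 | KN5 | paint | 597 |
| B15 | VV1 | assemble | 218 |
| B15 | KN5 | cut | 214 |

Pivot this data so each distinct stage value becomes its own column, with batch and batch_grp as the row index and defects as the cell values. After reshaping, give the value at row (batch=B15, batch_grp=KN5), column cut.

Wide layout: rows indexed by batch and batch_grp, columns are the 5 distinct stage values (paint, pack, cut, test, assemble).
Cell (batch=B15, batch_grp=KN5, stage=cut) draws from the long row where batch=B15, batch_grp=KN5 and stage=cut, which has defects=214.

214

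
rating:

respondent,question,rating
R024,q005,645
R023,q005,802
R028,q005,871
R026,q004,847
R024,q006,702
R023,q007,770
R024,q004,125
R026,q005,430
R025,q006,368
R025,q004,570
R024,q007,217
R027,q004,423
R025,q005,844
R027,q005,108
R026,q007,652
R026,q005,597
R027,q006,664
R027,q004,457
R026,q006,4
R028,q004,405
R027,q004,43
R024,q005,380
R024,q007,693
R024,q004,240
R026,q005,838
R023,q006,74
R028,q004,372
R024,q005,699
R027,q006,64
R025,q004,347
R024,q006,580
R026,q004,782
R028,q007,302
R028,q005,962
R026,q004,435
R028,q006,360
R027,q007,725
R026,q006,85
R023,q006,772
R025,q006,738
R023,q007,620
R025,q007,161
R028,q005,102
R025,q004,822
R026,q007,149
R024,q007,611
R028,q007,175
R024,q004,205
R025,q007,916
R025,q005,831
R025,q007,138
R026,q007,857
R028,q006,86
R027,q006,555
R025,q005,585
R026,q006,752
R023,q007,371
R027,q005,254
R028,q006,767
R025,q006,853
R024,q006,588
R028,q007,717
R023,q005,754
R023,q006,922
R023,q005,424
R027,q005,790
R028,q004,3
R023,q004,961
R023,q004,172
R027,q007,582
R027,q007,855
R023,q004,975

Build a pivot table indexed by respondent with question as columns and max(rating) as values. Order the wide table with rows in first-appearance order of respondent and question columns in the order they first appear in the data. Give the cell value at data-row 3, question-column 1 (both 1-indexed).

With rows in first-appearance order of respondent, row 3 is respondent=R028. question columns in first-appearance order: q005, q004, q006, q007; column 1 is q005.
Long rows with respondent=R028, question=q005: max(871, 962, 102) = 962.

962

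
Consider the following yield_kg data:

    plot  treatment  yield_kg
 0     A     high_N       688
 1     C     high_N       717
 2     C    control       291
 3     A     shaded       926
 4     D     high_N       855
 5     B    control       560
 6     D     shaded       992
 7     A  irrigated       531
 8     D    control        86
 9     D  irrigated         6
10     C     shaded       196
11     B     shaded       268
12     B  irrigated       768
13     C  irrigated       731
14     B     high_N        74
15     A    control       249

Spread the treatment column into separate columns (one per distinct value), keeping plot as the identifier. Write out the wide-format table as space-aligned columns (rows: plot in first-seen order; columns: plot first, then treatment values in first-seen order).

Columns: plot plus the 4 distinct treatment values (high_N, control, shaded, irrigated).
For example, row A column high_N takes yield_kg=688 from the long row (A, high_N).

plot  high_N  control  shaded  irrigated
A     688     249      926     531      
C     717     291      196     731      
D     855     86       992     6        
B     74      560      268     768      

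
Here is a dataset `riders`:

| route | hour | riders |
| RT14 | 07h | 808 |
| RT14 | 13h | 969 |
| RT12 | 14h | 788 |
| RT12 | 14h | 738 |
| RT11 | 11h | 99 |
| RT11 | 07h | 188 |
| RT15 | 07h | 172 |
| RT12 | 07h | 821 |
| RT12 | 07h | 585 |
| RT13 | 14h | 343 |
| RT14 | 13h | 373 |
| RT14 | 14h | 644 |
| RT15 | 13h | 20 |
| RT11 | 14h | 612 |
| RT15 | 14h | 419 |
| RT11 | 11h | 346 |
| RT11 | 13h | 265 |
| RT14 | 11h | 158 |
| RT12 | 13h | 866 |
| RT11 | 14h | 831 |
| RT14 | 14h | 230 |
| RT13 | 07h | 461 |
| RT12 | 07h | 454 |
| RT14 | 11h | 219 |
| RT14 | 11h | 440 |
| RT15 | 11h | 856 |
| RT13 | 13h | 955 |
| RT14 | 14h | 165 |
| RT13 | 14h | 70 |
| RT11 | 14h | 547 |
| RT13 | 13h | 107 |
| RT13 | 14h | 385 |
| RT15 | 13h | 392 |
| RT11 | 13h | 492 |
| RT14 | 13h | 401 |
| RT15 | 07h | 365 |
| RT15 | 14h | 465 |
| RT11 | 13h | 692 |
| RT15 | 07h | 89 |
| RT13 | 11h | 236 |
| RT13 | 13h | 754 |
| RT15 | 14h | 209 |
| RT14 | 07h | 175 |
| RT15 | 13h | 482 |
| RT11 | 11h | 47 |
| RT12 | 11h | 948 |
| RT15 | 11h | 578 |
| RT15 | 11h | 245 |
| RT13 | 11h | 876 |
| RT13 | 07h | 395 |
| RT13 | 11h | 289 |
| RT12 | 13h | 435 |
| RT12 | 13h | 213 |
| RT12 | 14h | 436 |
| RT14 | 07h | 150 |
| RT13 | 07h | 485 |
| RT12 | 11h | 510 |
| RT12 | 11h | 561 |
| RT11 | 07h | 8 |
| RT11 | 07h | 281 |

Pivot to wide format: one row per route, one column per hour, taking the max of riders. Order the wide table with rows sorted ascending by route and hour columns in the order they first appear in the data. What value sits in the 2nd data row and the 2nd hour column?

With rows sorted ascending by route, row 2 is route=RT12. hour columns in first-appearance order: 07h, 13h, 14h, 11h; column 2 is 13h.
Long rows with route=RT12, hour=13h: max(866, 435, 213) = 866.

866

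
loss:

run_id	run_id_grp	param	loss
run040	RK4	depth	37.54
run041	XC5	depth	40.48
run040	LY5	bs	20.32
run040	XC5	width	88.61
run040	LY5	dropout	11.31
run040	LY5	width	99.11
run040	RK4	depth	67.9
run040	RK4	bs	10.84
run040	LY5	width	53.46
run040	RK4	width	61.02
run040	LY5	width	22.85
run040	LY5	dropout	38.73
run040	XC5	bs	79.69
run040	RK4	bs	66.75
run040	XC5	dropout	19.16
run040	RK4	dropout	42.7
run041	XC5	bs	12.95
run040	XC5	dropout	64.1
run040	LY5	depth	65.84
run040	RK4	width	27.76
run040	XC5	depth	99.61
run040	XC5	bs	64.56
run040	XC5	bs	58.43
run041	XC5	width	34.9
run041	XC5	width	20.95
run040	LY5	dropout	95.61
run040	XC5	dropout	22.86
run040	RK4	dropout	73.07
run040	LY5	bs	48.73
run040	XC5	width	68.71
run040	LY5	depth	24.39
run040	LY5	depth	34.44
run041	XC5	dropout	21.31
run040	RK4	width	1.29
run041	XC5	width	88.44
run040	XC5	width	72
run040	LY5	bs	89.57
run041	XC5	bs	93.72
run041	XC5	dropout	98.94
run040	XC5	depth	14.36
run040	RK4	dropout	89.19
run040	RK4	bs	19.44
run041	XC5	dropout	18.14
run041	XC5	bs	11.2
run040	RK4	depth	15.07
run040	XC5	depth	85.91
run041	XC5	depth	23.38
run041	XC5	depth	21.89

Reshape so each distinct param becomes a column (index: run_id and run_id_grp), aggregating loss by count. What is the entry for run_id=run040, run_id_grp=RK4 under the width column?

3

Rows with run_id=run040, run_id_grp=RK4 and param=width: loss values are 61.02, 27.76, 1.29.
3 rows match — count = 3.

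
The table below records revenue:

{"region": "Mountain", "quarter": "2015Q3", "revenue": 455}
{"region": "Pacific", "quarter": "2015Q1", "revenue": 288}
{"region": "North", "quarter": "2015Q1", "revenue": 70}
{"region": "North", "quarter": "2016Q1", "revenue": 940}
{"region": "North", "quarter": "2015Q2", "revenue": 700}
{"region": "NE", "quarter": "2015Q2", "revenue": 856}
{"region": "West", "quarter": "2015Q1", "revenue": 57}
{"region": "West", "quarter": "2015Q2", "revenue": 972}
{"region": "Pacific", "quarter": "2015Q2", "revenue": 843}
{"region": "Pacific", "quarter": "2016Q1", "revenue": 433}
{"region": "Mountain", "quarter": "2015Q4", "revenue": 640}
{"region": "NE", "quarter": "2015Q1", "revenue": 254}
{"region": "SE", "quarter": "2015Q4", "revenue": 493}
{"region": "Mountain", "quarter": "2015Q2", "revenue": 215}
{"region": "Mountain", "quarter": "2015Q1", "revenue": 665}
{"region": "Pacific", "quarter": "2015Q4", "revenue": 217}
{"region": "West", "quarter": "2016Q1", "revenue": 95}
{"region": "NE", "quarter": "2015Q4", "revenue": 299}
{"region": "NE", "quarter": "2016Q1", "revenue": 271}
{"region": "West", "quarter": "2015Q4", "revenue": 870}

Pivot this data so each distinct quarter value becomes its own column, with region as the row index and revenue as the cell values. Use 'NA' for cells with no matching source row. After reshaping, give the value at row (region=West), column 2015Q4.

The long row with region=West, quarter=2015Q4 has revenue=870.

870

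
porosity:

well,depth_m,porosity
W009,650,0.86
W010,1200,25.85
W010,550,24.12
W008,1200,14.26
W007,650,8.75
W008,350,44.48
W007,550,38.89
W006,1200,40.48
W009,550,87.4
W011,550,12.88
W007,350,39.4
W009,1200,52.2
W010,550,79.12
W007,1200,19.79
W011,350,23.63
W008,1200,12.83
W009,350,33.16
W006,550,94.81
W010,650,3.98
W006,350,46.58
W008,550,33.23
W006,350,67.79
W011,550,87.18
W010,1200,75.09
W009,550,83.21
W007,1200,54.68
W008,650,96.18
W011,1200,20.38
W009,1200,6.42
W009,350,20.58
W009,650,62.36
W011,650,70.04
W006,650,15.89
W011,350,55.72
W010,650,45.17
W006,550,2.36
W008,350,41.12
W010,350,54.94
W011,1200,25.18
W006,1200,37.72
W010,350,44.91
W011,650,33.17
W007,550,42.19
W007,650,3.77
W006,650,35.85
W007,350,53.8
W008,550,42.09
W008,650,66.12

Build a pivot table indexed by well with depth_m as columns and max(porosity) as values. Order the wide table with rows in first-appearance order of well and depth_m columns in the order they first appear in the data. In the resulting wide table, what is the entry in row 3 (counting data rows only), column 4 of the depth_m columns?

44.48

With rows in first-appearance order of well, row 3 is well=W008. depth_m columns in first-appearance order: 650, 1200, 550, 350; column 4 is 350.
Long rows with well=W008, depth_m=350: max(44.48, 41.12) = 44.48.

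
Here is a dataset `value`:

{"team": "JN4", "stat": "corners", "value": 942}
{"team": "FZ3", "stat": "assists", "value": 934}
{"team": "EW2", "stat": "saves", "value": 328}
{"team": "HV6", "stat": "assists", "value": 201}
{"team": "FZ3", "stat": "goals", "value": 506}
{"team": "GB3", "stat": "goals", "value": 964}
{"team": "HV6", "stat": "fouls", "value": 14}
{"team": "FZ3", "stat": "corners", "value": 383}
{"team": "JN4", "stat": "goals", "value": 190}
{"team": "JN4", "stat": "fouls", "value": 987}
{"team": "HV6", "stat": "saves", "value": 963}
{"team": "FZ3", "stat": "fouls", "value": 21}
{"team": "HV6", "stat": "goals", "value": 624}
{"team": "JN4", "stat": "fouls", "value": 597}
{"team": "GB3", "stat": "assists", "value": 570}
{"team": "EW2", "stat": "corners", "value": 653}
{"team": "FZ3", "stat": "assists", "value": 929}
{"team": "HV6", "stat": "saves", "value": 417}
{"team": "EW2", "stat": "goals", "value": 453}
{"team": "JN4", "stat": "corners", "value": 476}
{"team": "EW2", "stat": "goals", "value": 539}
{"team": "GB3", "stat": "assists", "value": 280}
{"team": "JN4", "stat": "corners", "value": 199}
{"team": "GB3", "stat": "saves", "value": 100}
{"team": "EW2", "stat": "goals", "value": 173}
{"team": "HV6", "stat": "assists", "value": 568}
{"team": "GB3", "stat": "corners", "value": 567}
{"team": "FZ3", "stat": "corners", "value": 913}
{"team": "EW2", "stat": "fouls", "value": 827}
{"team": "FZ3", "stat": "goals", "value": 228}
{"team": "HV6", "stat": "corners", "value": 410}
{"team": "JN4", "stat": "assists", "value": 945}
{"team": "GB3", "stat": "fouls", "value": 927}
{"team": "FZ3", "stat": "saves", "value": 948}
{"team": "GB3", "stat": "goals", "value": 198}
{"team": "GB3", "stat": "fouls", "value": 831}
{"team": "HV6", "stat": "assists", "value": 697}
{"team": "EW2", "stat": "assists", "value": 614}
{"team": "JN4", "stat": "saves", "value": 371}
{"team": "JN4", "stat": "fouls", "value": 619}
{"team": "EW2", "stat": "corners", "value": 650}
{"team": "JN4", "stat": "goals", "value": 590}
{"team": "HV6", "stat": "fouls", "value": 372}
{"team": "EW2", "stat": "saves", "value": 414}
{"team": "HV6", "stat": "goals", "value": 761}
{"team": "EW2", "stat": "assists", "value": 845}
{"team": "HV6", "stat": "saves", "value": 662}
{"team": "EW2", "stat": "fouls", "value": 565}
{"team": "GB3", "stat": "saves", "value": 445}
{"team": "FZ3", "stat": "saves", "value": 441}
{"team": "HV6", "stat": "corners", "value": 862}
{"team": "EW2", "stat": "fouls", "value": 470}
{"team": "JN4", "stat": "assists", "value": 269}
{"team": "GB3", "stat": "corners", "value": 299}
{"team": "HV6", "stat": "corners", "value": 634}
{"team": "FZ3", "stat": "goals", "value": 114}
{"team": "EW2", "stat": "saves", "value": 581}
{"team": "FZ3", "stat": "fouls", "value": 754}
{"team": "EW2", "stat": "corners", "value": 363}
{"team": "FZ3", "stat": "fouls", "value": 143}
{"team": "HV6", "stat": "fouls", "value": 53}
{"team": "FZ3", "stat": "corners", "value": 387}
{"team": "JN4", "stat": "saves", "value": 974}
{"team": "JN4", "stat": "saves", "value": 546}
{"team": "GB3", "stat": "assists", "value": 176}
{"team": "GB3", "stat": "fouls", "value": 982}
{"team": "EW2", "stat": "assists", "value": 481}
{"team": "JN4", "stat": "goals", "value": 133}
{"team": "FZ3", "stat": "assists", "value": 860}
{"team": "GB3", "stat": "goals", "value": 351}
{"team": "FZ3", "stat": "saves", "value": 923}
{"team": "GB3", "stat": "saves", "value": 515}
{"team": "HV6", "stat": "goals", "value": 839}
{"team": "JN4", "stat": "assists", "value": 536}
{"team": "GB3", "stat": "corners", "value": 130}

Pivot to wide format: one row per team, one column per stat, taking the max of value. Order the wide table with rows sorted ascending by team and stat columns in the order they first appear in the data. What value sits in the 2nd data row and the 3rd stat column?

948

With rows sorted ascending by team, row 2 is team=FZ3. stat columns in first-appearance order: corners, assists, saves, goals, fouls; column 3 is saves.
Long rows with team=FZ3, stat=saves: max(948, 441, 923) = 948.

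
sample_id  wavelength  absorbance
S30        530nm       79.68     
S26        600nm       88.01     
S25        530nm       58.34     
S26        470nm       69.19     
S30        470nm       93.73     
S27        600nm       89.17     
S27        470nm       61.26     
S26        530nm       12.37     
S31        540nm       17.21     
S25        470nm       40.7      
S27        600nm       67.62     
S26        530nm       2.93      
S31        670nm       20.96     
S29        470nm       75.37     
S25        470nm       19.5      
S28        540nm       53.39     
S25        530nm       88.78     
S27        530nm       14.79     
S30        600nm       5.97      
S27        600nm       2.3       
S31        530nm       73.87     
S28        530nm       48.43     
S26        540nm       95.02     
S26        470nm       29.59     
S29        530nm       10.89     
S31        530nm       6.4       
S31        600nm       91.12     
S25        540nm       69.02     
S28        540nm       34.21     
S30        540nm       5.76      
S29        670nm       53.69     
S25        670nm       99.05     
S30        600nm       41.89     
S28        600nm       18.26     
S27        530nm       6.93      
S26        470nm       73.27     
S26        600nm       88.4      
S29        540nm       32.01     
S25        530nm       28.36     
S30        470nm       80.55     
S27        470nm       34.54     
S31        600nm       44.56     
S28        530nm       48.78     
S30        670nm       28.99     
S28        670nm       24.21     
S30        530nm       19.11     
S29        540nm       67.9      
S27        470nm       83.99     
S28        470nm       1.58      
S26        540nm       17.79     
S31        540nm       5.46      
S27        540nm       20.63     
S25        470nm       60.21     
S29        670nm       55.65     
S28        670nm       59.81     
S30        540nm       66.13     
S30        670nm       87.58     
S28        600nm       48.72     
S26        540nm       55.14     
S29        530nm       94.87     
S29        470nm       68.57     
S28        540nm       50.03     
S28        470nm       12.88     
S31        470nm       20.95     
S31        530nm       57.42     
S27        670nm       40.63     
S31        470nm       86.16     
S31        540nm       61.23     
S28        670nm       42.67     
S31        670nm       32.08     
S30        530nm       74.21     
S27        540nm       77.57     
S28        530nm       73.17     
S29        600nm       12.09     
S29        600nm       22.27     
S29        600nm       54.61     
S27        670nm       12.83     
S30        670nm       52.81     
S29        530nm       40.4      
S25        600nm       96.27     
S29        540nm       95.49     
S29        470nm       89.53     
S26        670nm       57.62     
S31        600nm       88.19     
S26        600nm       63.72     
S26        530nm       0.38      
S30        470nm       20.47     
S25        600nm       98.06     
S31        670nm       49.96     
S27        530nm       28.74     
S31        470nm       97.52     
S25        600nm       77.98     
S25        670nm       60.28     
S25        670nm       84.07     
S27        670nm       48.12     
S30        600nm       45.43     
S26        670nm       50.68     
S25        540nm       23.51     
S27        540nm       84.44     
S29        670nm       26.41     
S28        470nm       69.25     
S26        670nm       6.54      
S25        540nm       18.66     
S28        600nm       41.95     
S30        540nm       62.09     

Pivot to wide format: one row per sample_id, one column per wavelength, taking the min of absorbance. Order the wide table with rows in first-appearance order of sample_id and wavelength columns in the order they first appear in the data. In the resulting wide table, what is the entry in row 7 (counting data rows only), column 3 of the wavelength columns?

1.58

With rows in first-appearance order of sample_id, row 7 is sample_id=S28. wavelength columns in first-appearance order: 530nm, 600nm, 470nm, 540nm, 670nm; column 3 is 470nm.
Long rows with sample_id=S28, wavelength=470nm: min(1.58, 12.88, 69.25) = 1.58.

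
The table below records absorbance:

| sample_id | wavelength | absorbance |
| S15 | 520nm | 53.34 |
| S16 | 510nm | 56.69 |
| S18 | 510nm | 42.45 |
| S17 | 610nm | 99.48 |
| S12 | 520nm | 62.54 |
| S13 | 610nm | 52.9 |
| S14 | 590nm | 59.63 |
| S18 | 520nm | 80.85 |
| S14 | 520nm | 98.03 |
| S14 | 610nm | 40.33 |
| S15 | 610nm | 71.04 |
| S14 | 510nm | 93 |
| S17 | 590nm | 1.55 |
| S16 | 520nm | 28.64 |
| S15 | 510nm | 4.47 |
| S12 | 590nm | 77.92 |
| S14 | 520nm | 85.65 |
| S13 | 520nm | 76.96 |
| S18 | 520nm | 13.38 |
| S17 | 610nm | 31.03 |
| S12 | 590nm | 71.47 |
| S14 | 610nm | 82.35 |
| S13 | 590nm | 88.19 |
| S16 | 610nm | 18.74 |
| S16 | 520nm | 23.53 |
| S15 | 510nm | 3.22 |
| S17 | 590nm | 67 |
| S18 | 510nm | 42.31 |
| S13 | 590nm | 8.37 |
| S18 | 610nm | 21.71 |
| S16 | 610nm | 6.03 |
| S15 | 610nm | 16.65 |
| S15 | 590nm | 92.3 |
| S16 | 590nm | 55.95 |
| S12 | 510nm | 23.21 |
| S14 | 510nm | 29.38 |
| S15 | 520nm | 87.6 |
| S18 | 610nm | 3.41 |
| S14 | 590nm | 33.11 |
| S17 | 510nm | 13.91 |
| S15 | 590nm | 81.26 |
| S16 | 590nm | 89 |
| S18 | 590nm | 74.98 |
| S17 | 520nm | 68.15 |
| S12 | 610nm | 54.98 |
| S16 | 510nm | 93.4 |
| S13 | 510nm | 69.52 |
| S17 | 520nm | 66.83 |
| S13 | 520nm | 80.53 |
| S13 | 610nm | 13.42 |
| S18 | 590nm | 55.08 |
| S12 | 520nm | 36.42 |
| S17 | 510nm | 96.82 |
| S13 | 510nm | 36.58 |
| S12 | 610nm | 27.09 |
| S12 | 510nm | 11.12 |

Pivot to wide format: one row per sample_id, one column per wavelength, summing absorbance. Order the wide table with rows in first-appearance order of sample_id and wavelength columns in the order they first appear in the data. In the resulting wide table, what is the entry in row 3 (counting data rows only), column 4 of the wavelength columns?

With rows in first-appearance order of sample_id, row 3 is sample_id=S18. wavelength columns in first-appearance order: 520nm, 510nm, 610nm, 590nm; column 4 is 590nm.
Long rows with sample_id=S18, wavelength=590nm: 74.98 + 55.08 = 130.06.

130.06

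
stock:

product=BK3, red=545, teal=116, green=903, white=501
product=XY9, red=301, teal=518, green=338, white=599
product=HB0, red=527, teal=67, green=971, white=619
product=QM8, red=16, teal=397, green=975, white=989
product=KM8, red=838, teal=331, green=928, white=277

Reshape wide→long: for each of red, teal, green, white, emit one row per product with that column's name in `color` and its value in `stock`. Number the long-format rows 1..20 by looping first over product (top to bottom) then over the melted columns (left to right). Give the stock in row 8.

599

20 rows total (5 × 4). Row 8: index ⌊(8-1)/4⌋ = 1 into product → XY9; (8-1) mod 4 = 3 into the melted columns → white.
So row 8 is (XY9, white, 599); stock = 599.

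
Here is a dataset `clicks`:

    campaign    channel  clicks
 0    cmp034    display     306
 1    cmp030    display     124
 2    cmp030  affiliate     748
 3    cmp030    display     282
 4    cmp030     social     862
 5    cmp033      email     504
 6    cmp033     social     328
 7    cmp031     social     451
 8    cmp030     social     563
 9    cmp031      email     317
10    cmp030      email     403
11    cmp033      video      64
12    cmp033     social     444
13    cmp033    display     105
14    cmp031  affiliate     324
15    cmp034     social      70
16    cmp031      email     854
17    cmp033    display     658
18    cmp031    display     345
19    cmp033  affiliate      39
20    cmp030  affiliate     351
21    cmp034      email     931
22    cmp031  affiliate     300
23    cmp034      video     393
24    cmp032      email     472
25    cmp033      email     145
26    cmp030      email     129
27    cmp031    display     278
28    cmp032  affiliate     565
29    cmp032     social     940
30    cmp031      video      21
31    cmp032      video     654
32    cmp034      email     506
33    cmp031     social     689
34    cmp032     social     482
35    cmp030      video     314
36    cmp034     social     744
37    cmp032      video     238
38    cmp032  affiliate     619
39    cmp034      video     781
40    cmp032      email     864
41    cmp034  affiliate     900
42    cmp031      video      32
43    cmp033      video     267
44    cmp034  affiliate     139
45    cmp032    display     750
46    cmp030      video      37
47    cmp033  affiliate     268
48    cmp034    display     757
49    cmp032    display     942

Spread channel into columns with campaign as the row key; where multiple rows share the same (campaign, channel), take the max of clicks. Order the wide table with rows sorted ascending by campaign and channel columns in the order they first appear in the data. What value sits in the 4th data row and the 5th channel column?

267

With rows sorted ascending by campaign, row 4 is campaign=cmp033. channel columns in first-appearance order: display, affiliate, social, email, video; column 5 is video.
Long rows with campaign=cmp033, channel=video: max(64, 267) = 267.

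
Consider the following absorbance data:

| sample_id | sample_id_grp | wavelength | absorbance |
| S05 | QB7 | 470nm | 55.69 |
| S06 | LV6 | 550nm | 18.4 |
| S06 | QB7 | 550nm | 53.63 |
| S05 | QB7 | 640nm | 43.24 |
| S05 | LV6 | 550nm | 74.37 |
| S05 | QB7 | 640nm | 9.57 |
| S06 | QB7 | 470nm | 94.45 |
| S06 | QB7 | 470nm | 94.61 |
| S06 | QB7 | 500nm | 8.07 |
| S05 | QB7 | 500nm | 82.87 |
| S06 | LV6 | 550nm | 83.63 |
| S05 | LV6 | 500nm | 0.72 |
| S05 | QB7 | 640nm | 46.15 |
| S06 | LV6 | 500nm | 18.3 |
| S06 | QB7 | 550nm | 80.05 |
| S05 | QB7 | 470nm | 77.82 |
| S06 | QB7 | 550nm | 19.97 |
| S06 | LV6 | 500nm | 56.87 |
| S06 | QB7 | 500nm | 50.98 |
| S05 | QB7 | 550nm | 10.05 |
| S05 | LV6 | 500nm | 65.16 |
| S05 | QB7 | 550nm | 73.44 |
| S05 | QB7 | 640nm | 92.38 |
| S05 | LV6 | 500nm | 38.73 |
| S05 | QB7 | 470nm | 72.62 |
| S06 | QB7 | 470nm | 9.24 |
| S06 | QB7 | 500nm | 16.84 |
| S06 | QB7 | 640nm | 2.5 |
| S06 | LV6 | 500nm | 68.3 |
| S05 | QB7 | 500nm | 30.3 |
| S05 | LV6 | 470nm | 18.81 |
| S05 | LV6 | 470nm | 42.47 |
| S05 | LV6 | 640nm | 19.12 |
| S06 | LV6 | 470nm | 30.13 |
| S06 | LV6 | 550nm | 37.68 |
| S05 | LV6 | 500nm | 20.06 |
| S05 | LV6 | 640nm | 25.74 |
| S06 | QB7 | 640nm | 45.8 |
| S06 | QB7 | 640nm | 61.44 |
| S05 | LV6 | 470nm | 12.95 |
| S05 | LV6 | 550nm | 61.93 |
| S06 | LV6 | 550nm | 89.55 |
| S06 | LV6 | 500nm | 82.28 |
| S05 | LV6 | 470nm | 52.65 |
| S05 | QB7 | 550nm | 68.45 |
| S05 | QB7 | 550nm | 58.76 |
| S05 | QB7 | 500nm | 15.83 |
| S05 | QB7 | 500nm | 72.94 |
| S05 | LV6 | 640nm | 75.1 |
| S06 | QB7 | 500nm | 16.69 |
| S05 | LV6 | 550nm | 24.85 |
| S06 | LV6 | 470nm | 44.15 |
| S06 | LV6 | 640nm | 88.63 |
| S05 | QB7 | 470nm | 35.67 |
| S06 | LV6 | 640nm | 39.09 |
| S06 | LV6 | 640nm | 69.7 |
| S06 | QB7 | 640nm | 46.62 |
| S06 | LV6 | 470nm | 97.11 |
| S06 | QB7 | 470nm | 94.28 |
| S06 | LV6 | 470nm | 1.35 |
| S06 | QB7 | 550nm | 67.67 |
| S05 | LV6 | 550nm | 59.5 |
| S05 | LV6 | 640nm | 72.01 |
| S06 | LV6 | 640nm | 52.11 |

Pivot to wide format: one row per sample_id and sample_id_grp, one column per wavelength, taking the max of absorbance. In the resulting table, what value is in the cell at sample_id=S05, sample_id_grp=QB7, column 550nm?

Rows with sample_id=S05, sample_id_grp=QB7 and wavelength=550nm: absorbance values are 10.05, 73.44, 68.45, 58.76.
max(10.05, 73.44, 68.45, 58.76) = 73.44.

73.44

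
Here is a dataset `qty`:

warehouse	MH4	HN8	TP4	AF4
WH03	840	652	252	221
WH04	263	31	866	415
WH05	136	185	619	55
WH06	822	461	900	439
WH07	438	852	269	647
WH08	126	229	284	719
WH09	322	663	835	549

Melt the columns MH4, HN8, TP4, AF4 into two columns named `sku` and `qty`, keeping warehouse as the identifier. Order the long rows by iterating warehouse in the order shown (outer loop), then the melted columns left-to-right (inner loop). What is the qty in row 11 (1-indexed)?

619

28 rows total (7 × 4). Row 11: index ⌊(11-1)/4⌋ = 2 into warehouse → WH05; (11-1) mod 4 = 2 into the melted columns → TP4.
So row 11 is (WH05, TP4, 619); qty = 619.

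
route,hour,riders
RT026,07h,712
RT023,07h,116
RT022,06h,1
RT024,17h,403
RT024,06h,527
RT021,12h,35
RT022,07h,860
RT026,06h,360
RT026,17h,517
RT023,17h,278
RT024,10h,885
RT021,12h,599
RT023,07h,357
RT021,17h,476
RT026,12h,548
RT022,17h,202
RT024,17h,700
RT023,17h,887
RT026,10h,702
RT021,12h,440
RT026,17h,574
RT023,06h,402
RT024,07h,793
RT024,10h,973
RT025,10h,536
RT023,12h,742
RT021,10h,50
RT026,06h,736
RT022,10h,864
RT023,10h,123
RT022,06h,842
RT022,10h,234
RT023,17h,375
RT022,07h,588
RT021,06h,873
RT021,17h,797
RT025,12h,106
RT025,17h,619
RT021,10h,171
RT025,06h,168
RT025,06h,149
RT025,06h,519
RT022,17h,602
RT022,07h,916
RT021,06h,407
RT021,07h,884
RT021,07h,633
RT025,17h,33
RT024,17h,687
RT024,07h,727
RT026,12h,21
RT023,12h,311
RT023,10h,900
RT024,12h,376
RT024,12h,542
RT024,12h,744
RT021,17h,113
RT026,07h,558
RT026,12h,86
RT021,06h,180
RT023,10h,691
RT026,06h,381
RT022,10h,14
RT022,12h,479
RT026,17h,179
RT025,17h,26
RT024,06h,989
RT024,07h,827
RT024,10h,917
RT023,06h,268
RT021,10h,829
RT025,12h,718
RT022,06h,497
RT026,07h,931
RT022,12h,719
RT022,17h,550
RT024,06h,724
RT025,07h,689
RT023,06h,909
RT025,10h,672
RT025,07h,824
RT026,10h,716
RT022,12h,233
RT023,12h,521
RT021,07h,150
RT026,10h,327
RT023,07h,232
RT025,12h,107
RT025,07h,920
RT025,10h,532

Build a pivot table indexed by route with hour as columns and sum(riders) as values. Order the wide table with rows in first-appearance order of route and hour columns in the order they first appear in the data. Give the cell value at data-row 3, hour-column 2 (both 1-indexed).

1340

With rows in first-appearance order of route, row 3 is route=RT022. hour columns in first-appearance order: 07h, 06h, 17h, 12h, 10h; column 2 is 06h.
Long rows with route=RT022, hour=06h: 1 + 842 + 497 = 1340.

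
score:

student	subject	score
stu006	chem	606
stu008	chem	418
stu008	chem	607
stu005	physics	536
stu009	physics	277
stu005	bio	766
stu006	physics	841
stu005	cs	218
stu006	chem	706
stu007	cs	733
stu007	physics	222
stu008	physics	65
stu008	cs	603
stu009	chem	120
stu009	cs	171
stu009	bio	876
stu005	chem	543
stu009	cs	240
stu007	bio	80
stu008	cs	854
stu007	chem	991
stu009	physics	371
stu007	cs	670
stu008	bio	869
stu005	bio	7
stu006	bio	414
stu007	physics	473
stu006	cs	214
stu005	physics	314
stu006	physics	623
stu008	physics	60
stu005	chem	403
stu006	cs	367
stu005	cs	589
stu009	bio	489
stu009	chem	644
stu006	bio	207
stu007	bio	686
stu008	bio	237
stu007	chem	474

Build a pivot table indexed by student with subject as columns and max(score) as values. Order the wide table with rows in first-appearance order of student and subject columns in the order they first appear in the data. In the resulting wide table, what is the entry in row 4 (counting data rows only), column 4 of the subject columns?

240

With rows in first-appearance order of student, row 4 is student=stu009. subject columns in first-appearance order: chem, physics, bio, cs; column 4 is cs.
Long rows with student=stu009, subject=cs: max(171, 240) = 240.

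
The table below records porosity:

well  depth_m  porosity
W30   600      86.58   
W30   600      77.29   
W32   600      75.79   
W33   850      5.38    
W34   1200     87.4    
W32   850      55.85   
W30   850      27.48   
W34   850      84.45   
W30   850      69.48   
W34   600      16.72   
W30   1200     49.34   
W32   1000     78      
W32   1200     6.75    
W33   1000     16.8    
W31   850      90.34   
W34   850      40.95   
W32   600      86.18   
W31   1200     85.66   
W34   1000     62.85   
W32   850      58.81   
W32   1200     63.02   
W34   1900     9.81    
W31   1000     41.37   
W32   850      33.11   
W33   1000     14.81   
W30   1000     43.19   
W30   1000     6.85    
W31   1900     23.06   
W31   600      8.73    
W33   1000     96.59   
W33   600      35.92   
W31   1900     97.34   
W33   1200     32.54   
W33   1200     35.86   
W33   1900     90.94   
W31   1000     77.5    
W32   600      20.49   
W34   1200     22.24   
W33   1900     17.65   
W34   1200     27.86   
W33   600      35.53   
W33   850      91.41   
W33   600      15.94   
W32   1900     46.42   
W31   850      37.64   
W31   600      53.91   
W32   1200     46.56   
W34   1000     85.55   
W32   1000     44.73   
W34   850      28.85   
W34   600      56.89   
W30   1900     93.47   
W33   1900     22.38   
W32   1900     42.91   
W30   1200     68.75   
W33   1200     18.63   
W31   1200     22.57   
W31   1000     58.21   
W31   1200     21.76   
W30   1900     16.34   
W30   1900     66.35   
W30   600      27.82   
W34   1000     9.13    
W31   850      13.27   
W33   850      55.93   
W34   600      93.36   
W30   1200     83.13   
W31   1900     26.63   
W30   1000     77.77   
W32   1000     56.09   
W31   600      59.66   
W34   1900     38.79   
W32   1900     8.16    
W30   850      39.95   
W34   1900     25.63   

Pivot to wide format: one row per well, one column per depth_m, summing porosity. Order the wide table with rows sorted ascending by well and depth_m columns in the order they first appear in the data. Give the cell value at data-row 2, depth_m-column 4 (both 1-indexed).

With rows sorted ascending by well, row 2 is well=W31. depth_m columns in first-appearance order: 600, 850, 1200, 1000, 1900; column 4 is 1000.
Long rows with well=W31, depth_m=1000: 41.37 + 77.5 + 58.21 = 177.08.

177.08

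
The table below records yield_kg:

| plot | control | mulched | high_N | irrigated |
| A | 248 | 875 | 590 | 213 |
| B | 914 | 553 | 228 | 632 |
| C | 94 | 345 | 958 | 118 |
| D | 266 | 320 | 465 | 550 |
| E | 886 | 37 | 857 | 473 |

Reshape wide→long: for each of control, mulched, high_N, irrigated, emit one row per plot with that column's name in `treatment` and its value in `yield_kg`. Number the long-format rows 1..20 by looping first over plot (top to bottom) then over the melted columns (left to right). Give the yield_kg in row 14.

20 rows total (5 × 4). Row 14: index ⌊(14-1)/4⌋ = 3 into plot → D; (14-1) mod 4 = 1 into the melted columns → mulched.
So row 14 is (D, mulched, 320); yield_kg = 320.

320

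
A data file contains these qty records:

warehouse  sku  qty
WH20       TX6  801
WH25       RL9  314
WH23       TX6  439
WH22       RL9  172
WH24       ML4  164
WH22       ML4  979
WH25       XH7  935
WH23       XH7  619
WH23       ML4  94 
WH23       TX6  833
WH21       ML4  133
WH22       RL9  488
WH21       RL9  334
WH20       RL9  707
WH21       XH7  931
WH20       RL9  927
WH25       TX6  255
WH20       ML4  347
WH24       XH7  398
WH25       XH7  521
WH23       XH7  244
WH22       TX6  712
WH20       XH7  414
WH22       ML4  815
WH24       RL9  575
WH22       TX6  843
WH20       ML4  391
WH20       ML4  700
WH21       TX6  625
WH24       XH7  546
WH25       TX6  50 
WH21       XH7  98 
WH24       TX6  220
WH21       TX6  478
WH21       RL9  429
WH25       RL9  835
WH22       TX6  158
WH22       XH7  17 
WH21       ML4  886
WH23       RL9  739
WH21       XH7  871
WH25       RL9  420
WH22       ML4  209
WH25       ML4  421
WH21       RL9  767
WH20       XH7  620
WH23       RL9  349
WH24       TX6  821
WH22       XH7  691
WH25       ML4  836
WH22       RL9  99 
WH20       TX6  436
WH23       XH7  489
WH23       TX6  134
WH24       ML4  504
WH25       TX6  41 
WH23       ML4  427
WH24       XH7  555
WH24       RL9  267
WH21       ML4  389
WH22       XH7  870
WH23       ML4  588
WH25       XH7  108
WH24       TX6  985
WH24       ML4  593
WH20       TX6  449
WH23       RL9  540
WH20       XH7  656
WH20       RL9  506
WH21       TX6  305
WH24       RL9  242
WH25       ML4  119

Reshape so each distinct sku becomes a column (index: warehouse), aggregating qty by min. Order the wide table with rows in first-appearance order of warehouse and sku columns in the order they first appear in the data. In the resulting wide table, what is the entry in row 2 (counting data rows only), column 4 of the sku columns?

With rows in first-appearance order of warehouse, row 2 is warehouse=WH25. sku columns in first-appearance order: TX6, RL9, ML4, XH7; column 4 is XH7.
Long rows with warehouse=WH25, sku=XH7: min(935, 521, 108) = 108.

108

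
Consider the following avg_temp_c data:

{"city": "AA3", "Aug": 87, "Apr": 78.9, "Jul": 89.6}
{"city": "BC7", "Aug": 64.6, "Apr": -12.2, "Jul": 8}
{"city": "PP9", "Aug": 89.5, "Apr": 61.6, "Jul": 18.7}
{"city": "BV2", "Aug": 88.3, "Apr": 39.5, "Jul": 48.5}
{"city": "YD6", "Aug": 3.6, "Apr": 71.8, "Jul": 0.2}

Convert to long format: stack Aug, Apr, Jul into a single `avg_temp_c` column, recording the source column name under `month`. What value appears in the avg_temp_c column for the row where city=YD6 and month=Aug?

Unpivoting turns each (city, wide-column) pair into one long row.
The wide cell at row YD6, column Aug holds 3.6, so the long row (YD6, Aug) has avg_temp_c=3.6.

3.6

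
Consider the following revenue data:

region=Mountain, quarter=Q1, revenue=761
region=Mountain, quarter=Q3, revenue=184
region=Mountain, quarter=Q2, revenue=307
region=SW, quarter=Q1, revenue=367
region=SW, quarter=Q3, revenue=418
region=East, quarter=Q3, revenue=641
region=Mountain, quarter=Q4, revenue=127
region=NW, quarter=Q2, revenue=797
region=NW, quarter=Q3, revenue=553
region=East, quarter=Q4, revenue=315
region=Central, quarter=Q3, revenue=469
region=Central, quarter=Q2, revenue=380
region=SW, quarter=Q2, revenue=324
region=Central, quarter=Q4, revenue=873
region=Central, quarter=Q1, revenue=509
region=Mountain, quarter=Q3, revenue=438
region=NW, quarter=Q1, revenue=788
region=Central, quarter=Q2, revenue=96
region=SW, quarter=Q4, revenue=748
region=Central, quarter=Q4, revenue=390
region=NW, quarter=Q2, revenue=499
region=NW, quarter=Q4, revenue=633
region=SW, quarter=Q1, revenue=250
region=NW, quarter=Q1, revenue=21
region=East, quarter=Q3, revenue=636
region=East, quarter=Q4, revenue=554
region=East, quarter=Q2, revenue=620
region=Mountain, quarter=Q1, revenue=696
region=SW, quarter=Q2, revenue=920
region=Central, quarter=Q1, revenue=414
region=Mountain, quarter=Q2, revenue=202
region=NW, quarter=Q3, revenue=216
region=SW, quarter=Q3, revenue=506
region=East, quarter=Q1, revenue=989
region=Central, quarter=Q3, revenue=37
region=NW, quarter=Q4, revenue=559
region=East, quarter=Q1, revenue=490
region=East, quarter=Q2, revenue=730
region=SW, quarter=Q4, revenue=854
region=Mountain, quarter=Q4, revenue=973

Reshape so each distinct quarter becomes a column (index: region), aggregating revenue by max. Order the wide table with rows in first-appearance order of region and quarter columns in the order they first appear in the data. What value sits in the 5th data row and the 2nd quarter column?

469

With rows in first-appearance order of region, row 5 is region=Central. quarter columns in first-appearance order: Q1, Q3, Q2, Q4; column 2 is Q3.
Long rows with region=Central, quarter=Q3: max(469, 37) = 469.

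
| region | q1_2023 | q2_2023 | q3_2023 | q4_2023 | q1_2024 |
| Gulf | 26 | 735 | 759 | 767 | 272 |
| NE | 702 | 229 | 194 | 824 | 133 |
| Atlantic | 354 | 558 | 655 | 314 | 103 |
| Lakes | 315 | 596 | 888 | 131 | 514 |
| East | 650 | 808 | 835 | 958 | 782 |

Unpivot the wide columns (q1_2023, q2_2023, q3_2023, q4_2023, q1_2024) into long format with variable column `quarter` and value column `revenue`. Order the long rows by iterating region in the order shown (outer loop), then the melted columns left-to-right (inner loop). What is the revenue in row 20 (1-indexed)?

514

25 rows total (5 × 5). Row 20: index ⌊(20-1)/5⌋ = 3 into region → Lakes; (20-1) mod 5 = 4 into the melted columns → q1_2024.
So row 20 is (Lakes, q1_2024, 514); revenue = 514.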